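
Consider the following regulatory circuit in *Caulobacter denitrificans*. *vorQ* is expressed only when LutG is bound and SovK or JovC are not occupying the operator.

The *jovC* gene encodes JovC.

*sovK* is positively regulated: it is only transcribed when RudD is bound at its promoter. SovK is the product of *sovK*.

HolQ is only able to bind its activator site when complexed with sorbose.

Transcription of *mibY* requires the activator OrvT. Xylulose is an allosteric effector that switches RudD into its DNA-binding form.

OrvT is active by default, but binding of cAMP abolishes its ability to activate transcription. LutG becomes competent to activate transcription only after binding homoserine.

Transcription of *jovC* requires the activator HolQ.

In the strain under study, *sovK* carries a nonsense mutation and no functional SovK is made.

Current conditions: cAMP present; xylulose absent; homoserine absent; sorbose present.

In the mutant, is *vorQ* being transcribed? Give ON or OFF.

SovK is non-functional in this strain, so it has no effect.
Sorbose is present, so HolQ is active.
No repressor is bound and HolQ is active, so *jovC* is transcribed.
So JovC is produced and active.
Homoserine is absent, so LutG is inactive.
With repressor JovC bound, *vorQ* is not transcribed.

OFF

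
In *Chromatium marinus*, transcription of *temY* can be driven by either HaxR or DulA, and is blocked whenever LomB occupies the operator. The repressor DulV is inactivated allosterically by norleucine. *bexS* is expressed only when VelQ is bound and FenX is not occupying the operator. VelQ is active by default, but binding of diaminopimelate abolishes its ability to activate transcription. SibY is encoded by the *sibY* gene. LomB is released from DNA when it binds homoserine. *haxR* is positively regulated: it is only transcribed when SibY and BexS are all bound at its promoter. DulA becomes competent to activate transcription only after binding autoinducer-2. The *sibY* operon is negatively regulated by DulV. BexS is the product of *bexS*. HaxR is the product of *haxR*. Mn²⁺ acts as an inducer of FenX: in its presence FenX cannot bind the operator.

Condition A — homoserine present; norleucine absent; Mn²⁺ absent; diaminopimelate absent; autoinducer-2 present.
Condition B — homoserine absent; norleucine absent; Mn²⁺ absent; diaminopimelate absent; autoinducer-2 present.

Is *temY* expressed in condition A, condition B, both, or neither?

Condition A:
Homoserine is present, so LomB is inactive.
Norleucine is absent, so DulV is active.
With repressor DulV bound, *sibY* is not transcribed.
So SibY is not produced.
Mn²⁺ is absent, so FenX is active.
Diaminopimelate is absent, so VelQ is active.
With repressor FenX bound, *bexS* is not transcribed.
So BexS is not produced.
Required activator SibY is absent, so *haxR* is not transcribed.
So HaxR is not produced.
Autoinducer-2 is present, so DulA is active.
Activator DulA is present, so *temY* is transcribed.
→ *temY* is ON in A.
Condition B:
Homoserine is absent, so LomB is active.
Norleucine is absent, so DulV is active.
With repressor DulV bound, *sibY* is not transcribed.
So SibY is not produced.
Mn²⁺ is absent, so FenX is active.
Diaminopimelate is absent, so VelQ is active.
With repressor FenX bound, *bexS* is not transcribed.
So BexS is not produced.
Required activator SibY is absent, so *haxR* is not transcribed.
So HaxR is not produced.
Autoinducer-2 is present, so DulA is active.
With repressor LomB bound, *temY* is not transcribed.
→ *temY* is OFF in B.

A only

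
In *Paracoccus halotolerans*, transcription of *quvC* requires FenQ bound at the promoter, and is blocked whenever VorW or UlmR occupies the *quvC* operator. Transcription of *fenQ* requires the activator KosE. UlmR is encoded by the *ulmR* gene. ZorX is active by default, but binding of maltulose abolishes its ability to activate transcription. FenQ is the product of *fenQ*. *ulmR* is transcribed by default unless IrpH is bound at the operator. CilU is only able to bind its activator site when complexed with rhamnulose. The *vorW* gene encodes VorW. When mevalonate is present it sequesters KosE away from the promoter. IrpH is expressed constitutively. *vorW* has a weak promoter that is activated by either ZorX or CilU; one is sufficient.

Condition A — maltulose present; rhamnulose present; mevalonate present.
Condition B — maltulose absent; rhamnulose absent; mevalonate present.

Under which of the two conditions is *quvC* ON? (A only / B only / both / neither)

Condition A:
Maltulose is present, so ZorX is inactive.
Rhamnulose is present, so CilU is active.
Activator CilU is present, so *vorW* is transcribed.
So VorW is produced and active.
Mevalonate is present, so KosE is inactive.
Required activator KosE is absent, so *fenQ* is not transcribed.
So FenQ is not produced.
IrpH is produced constitutively and is active.
With repressor IrpH bound, *ulmR* is not transcribed.
So UlmR is not produced.
With repressor VorW bound, *quvC* is not transcribed.
→ *quvC* is OFF in A.
Condition B:
Maltulose is absent, so ZorX is active.
Rhamnulose is absent, so CilU is inactive.
Activator ZorX is present, so *vorW* is transcribed.
So VorW is produced and active.
Mevalonate is present, so KosE is inactive.
Required activator KosE is absent, so *fenQ* is not transcribed.
So FenQ is not produced.
IrpH is produced constitutively and is active.
With repressor IrpH bound, *ulmR* is not transcribed.
So UlmR is not produced.
With repressor VorW bound, *quvC* is not transcribed.
→ *quvC* is OFF in B.

neither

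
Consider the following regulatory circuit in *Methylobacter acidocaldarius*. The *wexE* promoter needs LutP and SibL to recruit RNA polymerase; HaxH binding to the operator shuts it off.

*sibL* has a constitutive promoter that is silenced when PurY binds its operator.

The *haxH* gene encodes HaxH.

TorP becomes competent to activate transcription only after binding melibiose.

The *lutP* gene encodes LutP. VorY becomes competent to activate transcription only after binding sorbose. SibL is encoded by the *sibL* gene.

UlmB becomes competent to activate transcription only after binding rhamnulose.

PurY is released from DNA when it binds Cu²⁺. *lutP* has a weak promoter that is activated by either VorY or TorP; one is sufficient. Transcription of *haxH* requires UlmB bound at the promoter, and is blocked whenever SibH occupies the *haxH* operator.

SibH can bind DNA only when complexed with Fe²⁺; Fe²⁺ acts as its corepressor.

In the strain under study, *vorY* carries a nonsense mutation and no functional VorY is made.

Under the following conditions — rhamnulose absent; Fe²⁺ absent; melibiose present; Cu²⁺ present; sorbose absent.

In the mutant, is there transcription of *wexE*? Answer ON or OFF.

Fe²⁺ is absent, so SibH is inactive.
Rhamnulose is absent, so UlmB is inactive.
Required activator UlmB is absent, so *haxH* is not transcribed.
So HaxH is not produced.
VorY is non-functional in this strain, so it has no effect.
Melibiose is present, so TorP is active.
Activator TorP is present, so *lutP* is transcribed.
So LutP is produced and active.
Cu²⁺ is present, so PurY is inactive.
With no repressor bound, *sibL* is transcribed.
So SibL is produced and active.
No repressor is bound and LutP and SibL are active, so *wexE* is transcribed.

ON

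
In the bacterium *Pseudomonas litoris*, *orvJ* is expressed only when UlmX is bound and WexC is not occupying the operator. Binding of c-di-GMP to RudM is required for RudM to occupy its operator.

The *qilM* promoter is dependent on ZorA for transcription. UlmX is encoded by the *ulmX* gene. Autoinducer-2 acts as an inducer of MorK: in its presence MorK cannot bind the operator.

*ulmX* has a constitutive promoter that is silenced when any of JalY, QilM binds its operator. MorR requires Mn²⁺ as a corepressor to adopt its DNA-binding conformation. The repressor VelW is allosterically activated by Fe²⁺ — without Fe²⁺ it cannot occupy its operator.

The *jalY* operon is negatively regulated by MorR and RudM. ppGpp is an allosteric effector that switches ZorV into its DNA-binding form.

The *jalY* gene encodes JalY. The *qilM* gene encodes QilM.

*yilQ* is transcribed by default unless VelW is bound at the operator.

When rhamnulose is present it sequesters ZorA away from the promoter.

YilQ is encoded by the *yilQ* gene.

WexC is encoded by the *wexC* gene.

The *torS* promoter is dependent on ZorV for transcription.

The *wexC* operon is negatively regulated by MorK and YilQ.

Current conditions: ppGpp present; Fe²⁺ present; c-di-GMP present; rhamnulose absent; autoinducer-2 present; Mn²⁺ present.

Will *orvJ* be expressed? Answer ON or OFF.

Autoinducer-2 is present, so MorK is inactive.
Fe²⁺ is present, so VelW is active.
With repressor VelW bound, *yilQ* is not transcribed.
So YilQ is not produced.
With no repressor bound, *wexC* is transcribed.
So WexC is produced and active.
Mn²⁺ is present, so MorR is active.
c-di-GMP is present, so RudM is active.
With repressor MorR bound, *jalY* is not transcribed.
So JalY is not produced.
Rhamnulose is absent, so ZorA is active.
No repressor is bound and ZorA is active, so *qilM* is transcribed.
So QilM is produced and active.
With repressor QilM bound, *ulmX* is not transcribed.
So UlmX is not produced.
With repressor WexC bound, *orvJ* is not transcribed.

OFF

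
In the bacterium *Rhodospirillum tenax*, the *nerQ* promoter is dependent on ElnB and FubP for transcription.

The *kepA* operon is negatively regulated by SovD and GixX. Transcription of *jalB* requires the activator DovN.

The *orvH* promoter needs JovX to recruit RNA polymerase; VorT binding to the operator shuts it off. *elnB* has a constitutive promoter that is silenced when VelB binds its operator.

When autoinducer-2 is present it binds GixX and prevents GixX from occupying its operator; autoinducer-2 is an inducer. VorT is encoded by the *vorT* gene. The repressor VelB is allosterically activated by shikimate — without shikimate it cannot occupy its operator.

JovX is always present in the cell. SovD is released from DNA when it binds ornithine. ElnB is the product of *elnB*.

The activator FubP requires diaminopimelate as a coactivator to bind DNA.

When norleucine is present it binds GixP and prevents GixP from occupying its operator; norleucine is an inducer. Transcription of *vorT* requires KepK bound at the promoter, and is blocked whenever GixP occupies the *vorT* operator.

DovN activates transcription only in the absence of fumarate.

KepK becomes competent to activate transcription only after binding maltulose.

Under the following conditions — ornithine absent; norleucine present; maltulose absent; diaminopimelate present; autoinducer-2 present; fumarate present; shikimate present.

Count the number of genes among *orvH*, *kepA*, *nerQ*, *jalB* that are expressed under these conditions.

Maltulose is absent, so KepK is inactive.
Norleucine is present, so GixP is inactive.
Required activator KepK is absent, so *vorT* is not transcribed.
So VorT is not produced.
JovX is produced constitutively and is active.
No repressor is bound and JovX is active, so *orvH* is transcribed.
→ *orvH* is ON.
Ornithine is absent, so SovD is active.
Autoinducer-2 is present, so GixX is inactive.
With repressor SovD bound, *kepA* is not transcribed.
→ *kepA* is OFF.
Shikimate is present, so VelB is active.
With repressor VelB bound, *elnB* is not transcribed.
So ElnB is not produced.
Diaminopimelate is present, so FubP is active.
Required activator ElnB is absent, so *nerQ* is not transcribed.
→ *nerQ* is OFF.
Fumarate is present, so DovN is inactive.
Required activator DovN is absent, so *jalB* is not transcribed.
→ *jalB* is OFF.
1 of the 4 genes is transcribed.

1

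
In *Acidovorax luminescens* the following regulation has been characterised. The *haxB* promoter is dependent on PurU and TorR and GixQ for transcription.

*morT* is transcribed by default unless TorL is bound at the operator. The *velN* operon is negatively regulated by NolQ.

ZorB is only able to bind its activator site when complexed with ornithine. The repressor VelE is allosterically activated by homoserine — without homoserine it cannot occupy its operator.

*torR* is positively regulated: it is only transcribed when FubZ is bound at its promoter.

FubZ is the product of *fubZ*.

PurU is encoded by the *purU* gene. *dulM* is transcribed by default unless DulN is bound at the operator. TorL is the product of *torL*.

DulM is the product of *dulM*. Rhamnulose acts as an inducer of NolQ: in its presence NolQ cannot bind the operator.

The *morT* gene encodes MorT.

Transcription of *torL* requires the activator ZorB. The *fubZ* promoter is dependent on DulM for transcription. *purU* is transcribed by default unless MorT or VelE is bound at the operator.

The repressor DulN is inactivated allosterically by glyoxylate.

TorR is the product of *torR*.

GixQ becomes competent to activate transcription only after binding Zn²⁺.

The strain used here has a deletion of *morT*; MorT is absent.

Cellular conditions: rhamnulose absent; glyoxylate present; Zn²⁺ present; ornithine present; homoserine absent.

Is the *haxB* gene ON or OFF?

MorT is non-functional in this strain, so it has no effect.
Homoserine is absent, so VelE is inactive.
With no repressor bound, *purU* is transcribed.
So PurU is produced and active.
Glyoxylate is present, so DulN is inactive.
With no repressor bound, *dulM* is transcribed.
So DulM is produced and active.
No repressor is bound and DulM is active, so *fubZ* is transcribed.
So FubZ is produced and active.
No repressor is bound and FubZ is active, so *torR* is transcribed.
So TorR is produced and active.
Zn²⁺ is present, so GixQ is active.
No repressor is bound and PurU and TorR and GixQ are active, so *haxB* is transcribed.

ON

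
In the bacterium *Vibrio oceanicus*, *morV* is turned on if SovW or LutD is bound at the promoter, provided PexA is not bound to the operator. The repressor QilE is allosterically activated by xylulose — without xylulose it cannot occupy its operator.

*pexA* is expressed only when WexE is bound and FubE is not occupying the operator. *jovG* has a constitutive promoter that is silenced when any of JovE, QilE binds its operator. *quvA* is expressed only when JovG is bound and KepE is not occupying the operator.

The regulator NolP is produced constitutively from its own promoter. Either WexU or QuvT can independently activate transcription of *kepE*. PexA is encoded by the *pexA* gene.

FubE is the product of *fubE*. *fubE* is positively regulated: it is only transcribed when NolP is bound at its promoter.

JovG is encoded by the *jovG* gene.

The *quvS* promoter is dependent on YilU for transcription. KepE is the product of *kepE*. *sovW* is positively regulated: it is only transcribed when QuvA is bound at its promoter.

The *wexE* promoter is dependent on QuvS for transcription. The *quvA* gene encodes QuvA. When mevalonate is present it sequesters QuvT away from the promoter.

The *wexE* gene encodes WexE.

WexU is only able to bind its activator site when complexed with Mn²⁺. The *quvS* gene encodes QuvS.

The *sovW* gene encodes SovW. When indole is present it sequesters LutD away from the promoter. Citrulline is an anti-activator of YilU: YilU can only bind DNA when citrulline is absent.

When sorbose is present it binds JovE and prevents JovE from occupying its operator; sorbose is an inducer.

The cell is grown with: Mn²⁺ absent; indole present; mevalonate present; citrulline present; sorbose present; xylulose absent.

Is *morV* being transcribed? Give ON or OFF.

ON

Sorbose is present, so JovE is inactive.
Xylulose is absent, so QilE is inactive.
With no repressor bound, *jovG* is transcribed.
So JovG is produced and active.
Mn²⁺ is absent, so WexU is inactive.
Mevalonate is present, so QuvT is inactive.
No activator is available at the *kepE* promoter, so *kepE* is not transcribed.
So KepE is not produced.
No repressor is bound and JovG is active, so *quvA* is transcribed.
So QuvA is produced and active.
No repressor is bound and QuvA is active, so *sovW* is transcribed.
So SovW is produced and active.
Indole is present, so LutD is inactive.
NolP is produced constitutively and is active.
No repressor is bound and NolP is active, so *fubE* is transcribed.
So FubE is produced and active.
Citrulline is present, so YilU is inactive.
Required activator YilU is absent, so *quvS* is not transcribed.
So QuvS is not produced.
Required activator QuvS is absent, so *wexE* is not transcribed.
So WexE is not produced.
With repressor FubE bound, *pexA* is not transcribed.
So PexA is not produced.
Activator SovW is present, so *morV* is transcribed.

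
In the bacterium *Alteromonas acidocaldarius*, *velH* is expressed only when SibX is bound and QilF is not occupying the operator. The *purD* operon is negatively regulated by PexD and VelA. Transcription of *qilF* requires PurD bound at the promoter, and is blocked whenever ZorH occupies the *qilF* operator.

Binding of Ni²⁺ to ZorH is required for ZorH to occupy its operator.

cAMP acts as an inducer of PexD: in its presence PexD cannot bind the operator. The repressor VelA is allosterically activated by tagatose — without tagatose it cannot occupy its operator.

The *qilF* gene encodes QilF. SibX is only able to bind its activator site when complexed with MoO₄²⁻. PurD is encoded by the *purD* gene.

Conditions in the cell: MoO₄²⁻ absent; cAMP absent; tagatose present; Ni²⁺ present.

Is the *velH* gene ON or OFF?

MoO₄²⁻ is absent, so SibX is inactive.
cAMP is absent, so PexD is active.
Tagatose is present, so VelA is active.
With repressor PexD bound, *purD* is not transcribed.
So PurD is not produced.
Ni²⁺ is present, so ZorH is active.
With repressor ZorH bound, *qilF* is not transcribed.
So QilF is not produced.
Required activator SibX is absent, so *velH* is not transcribed.

OFF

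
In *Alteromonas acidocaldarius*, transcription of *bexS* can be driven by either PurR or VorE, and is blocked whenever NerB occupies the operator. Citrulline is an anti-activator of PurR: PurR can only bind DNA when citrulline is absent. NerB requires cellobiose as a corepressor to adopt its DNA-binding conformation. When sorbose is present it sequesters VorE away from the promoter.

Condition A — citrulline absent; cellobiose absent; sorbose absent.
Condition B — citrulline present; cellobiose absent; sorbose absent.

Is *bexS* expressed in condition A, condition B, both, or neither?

both

Condition A:
Citrulline is absent, so PurR is active.
Cellobiose is absent, so NerB is inactive.
Sorbose is absent, so VorE is active.
Activator PurR is present, so *bexS* is transcribed.
→ *bexS* is ON in A.
Condition B:
Citrulline is present, so PurR is inactive.
Cellobiose is absent, so NerB is inactive.
Sorbose is absent, so VorE is active.
Activator VorE is present, so *bexS* is transcribed.
→ *bexS* is ON in B.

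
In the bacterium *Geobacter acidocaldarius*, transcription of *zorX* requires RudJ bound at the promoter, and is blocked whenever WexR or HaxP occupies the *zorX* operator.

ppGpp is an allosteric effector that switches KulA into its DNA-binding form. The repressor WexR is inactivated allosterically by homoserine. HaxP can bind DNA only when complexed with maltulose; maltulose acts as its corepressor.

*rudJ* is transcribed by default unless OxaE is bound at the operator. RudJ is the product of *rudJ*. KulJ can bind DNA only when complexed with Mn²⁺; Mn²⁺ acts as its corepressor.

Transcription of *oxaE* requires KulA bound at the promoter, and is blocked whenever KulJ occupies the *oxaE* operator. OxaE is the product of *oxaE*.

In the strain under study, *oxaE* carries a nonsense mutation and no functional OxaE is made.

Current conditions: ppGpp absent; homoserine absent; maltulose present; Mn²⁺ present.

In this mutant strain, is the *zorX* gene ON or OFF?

OFF

Homoserine is absent, so WexR is active.
Maltulose is present, so HaxP is active.
OxaE is non-functional in this strain, so it has no effect.
With no repressor bound, *rudJ* is transcribed.
So RudJ is produced and active.
With repressor WexR bound, *zorX* is not transcribed.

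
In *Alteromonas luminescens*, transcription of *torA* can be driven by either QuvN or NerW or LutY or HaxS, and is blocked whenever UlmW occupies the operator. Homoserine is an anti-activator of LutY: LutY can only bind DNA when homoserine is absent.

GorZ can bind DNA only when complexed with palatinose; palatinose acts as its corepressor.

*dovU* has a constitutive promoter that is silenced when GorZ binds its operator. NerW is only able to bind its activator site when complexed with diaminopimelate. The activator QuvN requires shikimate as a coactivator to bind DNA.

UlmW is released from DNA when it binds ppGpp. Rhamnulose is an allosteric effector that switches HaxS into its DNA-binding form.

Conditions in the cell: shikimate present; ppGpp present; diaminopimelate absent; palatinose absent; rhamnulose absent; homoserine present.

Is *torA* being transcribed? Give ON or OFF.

Shikimate is present, so QuvN is active.
ppGpp is present, so UlmW is inactive.
Diaminopimelate is absent, so NerW is inactive.
Homoserine is present, so LutY is inactive.
Rhamnulose is absent, so HaxS is inactive.
Activator QuvN is present, so *torA* is transcribed.

ON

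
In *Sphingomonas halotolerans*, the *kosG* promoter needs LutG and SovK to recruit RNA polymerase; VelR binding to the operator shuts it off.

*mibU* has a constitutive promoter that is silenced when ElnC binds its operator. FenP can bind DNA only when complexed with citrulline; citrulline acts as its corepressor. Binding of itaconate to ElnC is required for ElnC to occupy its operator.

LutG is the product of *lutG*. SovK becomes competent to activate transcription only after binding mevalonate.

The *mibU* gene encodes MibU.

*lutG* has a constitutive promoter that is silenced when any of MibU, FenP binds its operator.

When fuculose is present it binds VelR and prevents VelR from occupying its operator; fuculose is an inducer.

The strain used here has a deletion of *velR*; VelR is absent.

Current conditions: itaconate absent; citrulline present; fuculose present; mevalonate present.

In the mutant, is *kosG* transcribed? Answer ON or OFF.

OFF

VelR is non-functional in this strain, so it has no effect.
Itaconate is absent, so ElnC is inactive.
With no repressor bound, *mibU* is transcribed.
So MibU is produced and active.
Citrulline is present, so FenP is active.
With repressor MibU bound, *lutG* is not transcribed.
So LutG is not produced.
Mevalonate is present, so SovK is active.
Required activator LutG is absent, so *kosG* is not transcribed.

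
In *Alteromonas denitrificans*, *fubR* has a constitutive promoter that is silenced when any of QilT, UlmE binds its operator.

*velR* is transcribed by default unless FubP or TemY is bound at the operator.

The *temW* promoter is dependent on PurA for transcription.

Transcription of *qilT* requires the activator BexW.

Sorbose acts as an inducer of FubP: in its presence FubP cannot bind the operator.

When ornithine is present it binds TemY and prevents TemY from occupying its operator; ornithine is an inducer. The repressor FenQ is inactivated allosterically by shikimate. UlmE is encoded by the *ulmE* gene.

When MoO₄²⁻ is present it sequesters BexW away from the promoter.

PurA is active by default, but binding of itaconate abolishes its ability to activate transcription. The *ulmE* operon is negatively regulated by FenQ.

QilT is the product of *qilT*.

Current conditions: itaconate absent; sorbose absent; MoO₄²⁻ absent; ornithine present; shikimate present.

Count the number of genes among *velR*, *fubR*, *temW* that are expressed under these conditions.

1

Sorbose is absent, so FubP is active.
Ornithine is present, so TemY is inactive.
With repressor FubP bound, *velR* is not transcribed.
→ *velR* is OFF.
MoO₄²⁻ is absent, so BexW is active.
No repressor is bound and BexW is active, so *qilT* is transcribed.
So QilT is produced and active.
Shikimate is present, so FenQ is inactive.
With no repressor bound, *ulmE* is transcribed.
So UlmE is produced and active.
With repressor QilT bound, *fubR* is not transcribed.
→ *fubR* is OFF.
Itaconate is absent, so PurA is active.
No repressor is bound and PurA is active, so *temW* is transcribed.
→ *temW* is ON.
1 of the 3 genes is transcribed.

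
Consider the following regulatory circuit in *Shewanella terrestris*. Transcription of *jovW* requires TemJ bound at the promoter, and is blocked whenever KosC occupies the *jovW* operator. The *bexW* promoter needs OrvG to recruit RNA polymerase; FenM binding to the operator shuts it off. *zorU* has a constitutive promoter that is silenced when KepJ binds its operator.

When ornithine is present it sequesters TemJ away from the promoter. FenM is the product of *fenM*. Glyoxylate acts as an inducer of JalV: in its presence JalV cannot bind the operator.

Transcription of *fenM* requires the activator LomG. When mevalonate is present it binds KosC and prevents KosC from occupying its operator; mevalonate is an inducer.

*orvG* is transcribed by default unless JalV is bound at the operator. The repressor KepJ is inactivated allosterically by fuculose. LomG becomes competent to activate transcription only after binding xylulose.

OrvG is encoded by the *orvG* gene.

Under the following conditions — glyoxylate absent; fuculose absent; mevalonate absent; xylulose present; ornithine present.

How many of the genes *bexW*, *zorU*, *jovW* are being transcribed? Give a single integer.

Glyoxylate is absent, so JalV is active.
With repressor JalV bound, *orvG* is not transcribed.
So OrvG is not produced.
Xylulose is present, so LomG is active.
No repressor is bound and LomG is active, so *fenM* is transcribed.
So FenM is produced and active.
With repressor FenM bound, *bexW* is not transcribed.
→ *bexW* is OFF.
Fuculose is absent, so KepJ is active.
With repressor KepJ bound, *zorU* is not transcribed.
→ *zorU* is OFF.
Ornithine is present, so TemJ is inactive.
Mevalonate is absent, so KosC is active.
With repressor KosC bound, *jovW* is not transcribed.
→ *jovW* is OFF.
0 of the 3 genes are transcribed.

0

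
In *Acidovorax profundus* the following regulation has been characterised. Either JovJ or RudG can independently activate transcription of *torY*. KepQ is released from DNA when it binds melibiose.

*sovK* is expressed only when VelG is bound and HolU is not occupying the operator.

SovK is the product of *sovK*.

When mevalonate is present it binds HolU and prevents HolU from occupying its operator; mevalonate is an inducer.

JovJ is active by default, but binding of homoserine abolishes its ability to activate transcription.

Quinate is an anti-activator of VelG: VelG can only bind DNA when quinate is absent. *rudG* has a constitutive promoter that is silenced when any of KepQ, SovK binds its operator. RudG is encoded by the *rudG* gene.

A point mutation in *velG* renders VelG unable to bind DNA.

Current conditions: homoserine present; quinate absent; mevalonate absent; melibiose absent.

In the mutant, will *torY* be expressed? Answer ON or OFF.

Homoserine is present, so JovJ is inactive.
Melibiose is absent, so KepQ is active.
VelG is non-functional in this strain, so it has no effect.
Mevalonate is absent, so HolU is active.
With repressor HolU bound, *sovK* is not transcribed.
So SovK is not produced.
With repressor KepQ bound, *rudG* is not transcribed.
So RudG is not produced.
No activator is available at the *torY* promoter, so *torY* is not transcribed.

OFF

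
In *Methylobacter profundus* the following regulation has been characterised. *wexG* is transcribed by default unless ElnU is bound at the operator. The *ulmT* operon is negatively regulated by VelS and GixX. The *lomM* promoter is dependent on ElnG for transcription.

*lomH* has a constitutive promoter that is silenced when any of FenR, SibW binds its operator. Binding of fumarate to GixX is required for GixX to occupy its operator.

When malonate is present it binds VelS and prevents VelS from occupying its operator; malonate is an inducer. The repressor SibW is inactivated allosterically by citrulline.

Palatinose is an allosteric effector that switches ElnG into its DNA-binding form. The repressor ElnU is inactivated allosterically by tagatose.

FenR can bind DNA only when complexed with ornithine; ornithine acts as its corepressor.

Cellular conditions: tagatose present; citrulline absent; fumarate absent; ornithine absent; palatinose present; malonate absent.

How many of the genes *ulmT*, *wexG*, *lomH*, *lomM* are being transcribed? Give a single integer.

Malonate is absent, so VelS is active.
Fumarate is absent, so GixX is inactive.
With repressor VelS bound, *ulmT* is not transcribed.
→ *ulmT* is OFF.
Tagatose is present, so ElnU is inactive.
With no repressor bound, *wexG* is transcribed.
→ *wexG* is ON.
Ornithine is absent, so FenR is inactive.
Citrulline is absent, so SibW is active.
With repressor SibW bound, *lomH* is not transcribed.
→ *lomH* is OFF.
Palatinose is present, so ElnG is active.
No repressor is bound and ElnG is active, so *lomM* is transcribed.
→ *lomM* is ON.
2 of the 4 genes are transcribed.

2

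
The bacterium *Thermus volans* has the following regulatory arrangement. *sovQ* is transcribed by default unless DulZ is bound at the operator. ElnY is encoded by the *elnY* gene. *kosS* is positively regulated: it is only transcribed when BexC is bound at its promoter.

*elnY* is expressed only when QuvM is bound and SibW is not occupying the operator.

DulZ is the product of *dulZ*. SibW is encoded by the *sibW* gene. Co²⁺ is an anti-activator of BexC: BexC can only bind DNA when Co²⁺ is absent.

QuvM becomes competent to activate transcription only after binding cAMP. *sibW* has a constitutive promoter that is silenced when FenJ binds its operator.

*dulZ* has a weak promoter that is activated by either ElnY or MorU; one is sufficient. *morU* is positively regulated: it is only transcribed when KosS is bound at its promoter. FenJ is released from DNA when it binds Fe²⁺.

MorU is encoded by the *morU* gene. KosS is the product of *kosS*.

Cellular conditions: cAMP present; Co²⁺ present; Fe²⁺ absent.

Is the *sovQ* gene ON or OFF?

Fe²⁺ is absent, so FenJ is active.
With repressor FenJ bound, *sibW* is not transcribed.
So SibW is not produced.
cAMP is present, so QuvM is active.
No repressor is bound and QuvM is active, so *elnY* is transcribed.
So ElnY is produced and active.
Co²⁺ is present, so BexC is inactive.
Required activator BexC is absent, so *kosS* is not transcribed.
So KosS is not produced.
Required activator KosS is absent, so *morU* is not transcribed.
So MorU is not produced.
Activator ElnY is present, so *dulZ* is transcribed.
So DulZ is produced and active.
With repressor DulZ bound, *sovQ* is not transcribed.

OFF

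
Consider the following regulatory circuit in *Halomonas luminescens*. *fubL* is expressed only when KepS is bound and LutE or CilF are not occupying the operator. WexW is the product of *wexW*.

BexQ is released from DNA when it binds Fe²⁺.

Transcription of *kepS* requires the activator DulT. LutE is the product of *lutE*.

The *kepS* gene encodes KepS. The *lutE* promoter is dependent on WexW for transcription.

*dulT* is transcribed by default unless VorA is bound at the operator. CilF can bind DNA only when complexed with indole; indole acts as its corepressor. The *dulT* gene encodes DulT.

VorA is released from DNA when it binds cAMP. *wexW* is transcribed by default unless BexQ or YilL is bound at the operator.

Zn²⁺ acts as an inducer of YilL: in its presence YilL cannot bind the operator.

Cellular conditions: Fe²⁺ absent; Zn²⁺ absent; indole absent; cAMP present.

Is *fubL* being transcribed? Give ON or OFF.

ON

Fe²⁺ is absent, so BexQ is active.
Zn²⁺ is absent, so YilL is active.
With repressor BexQ bound, *wexW* is not transcribed.
So WexW is not produced.
Required activator WexW is absent, so *lutE* is not transcribed.
So LutE is not produced.
cAMP is present, so VorA is inactive.
With no repressor bound, *dulT* is transcribed.
So DulT is produced and active.
No repressor is bound and DulT is active, so *kepS* is transcribed.
So KepS is produced and active.
Indole is absent, so CilF is inactive.
No repressor is bound and KepS is active, so *fubL* is transcribed.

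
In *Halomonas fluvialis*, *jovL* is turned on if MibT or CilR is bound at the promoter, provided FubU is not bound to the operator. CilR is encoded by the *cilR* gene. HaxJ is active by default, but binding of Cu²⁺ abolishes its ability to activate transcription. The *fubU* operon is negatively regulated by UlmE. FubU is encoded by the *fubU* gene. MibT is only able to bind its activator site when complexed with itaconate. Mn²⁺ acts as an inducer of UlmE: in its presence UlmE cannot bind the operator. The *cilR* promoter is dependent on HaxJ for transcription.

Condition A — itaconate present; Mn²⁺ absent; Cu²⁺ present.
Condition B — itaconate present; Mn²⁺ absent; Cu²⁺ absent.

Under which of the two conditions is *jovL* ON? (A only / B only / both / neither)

Condition A:
Itaconate is present, so MibT is active.
Mn²⁺ is absent, so UlmE is active.
With repressor UlmE bound, *fubU* is not transcribed.
So FubU is not produced.
Cu²⁺ is present, so HaxJ is inactive.
Required activator HaxJ is absent, so *cilR* is not transcribed.
So CilR is not produced.
Activator MibT is present, so *jovL* is transcribed.
→ *jovL* is ON in A.
Condition B:
Itaconate is present, so MibT is active.
Mn²⁺ is absent, so UlmE is active.
With repressor UlmE bound, *fubU* is not transcribed.
So FubU is not produced.
Cu²⁺ is absent, so HaxJ is active.
No repressor is bound and HaxJ is active, so *cilR* is transcribed.
So CilR is produced and active.
Activator MibT is present, so *jovL* is transcribed.
→ *jovL* is ON in B.

both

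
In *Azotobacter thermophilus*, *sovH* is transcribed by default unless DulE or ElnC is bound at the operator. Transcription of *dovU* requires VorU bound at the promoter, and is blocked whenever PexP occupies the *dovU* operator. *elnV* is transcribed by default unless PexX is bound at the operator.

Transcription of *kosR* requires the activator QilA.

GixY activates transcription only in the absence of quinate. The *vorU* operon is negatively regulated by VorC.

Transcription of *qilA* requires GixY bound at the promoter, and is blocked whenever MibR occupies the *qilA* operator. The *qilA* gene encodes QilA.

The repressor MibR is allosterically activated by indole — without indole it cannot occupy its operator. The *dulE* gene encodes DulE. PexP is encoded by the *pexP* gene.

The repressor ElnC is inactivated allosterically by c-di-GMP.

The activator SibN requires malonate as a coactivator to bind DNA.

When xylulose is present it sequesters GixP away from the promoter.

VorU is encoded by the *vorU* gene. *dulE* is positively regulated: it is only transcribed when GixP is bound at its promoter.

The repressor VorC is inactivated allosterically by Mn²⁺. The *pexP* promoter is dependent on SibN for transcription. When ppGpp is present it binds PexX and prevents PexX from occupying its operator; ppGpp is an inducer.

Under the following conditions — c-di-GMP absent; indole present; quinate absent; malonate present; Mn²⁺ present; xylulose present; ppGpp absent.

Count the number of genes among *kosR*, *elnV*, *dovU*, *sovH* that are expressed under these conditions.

Quinate is absent, so GixY is active.
Indole is present, so MibR is active.
With repressor MibR bound, *qilA* is not transcribed.
So QilA is not produced.
Required activator QilA is absent, so *kosR* is not transcribed.
→ *kosR* is OFF.
ppGpp is absent, so PexX is active.
With repressor PexX bound, *elnV* is not transcribed.
→ *elnV* is OFF.
Malonate is present, so SibN is active.
No repressor is bound and SibN is active, so *pexP* is transcribed.
So PexP is produced and active.
Mn²⁺ is present, so VorC is inactive.
With no repressor bound, *vorU* is transcribed.
So VorU is produced and active.
With repressor PexP bound, *dovU* is not transcribed.
→ *dovU* is OFF.
Xylulose is present, so GixP is inactive.
Required activator GixP is absent, so *dulE* is not transcribed.
So DulE is not produced.
c-di-GMP is absent, so ElnC is active.
With repressor ElnC bound, *sovH* is not transcribed.
→ *sovH* is OFF.
0 of the 4 genes are transcribed.

0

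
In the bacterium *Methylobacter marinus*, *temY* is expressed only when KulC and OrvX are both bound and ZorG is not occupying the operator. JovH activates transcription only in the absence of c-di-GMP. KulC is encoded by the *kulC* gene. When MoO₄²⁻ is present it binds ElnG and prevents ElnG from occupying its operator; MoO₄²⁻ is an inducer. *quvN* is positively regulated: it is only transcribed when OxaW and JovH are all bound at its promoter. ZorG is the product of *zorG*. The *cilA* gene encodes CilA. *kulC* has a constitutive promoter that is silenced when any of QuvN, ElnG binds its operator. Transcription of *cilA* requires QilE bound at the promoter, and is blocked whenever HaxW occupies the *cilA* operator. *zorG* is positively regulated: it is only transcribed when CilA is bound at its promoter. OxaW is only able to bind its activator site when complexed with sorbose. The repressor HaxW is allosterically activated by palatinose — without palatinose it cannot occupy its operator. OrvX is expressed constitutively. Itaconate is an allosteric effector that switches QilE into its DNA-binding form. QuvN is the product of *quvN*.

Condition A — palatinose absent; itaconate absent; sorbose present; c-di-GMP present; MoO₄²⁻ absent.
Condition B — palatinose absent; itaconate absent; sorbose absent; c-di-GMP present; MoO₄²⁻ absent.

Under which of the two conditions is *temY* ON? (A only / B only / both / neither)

Condition A:
Palatinose is absent, so HaxW is inactive.
Itaconate is absent, so QilE is inactive.
Required activator QilE is absent, so *cilA* is not transcribed.
So CilA is not produced.
Required activator CilA is absent, so *zorG* is not transcribed.
So ZorG is not produced.
Sorbose is present, so OxaW is active.
c-di-GMP is present, so JovH is inactive.
Required activator JovH is absent, so *quvN* is not transcribed.
So QuvN is not produced.
MoO₄²⁻ is absent, so ElnG is active.
With repressor ElnG bound, *kulC* is not transcribed.
So KulC is not produced.
OrvX is produced constitutively and is active.
Required activator KulC is absent, so *temY* is not transcribed.
→ *temY* is OFF in A.
Condition B:
Palatinose is absent, so HaxW is inactive.
Itaconate is absent, so QilE is inactive.
Required activator QilE is absent, so *cilA* is not transcribed.
So CilA is not produced.
Required activator CilA is absent, so *zorG* is not transcribed.
So ZorG is not produced.
Sorbose is absent, so OxaW is inactive.
c-di-GMP is present, so JovH is inactive.
Required activator OxaW is absent, so *quvN* is not transcribed.
So QuvN is not produced.
MoO₄²⁻ is absent, so ElnG is active.
With repressor ElnG bound, *kulC* is not transcribed.
So KulC is not produced.
OrvX is produced constitutively and is active.
Required activator KulC is absent, so *temY* is not transcribed.
→ *temY* is OFF in B.

neither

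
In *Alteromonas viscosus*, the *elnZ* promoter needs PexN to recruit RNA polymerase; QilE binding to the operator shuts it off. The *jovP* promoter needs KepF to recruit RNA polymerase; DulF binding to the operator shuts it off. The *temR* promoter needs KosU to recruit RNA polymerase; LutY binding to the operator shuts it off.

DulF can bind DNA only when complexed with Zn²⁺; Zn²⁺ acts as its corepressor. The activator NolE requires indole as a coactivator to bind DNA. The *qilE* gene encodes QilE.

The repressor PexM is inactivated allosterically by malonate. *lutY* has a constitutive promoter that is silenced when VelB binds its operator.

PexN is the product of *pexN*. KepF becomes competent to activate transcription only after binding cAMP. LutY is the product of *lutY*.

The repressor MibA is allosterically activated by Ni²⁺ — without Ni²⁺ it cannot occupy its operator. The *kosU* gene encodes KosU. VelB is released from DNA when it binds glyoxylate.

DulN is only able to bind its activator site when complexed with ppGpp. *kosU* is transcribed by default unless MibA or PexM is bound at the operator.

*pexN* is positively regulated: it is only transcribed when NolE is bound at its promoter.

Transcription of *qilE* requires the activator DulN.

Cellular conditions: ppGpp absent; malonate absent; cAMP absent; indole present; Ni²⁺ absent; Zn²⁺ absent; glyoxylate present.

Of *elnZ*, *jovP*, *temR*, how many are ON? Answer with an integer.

1

Indole is present, so NolE is active.
No repressor is bound and NolE is active, so *pexN* is transcribed.
So PexN is produced and active.
ppGpp is absent, so DulN is inactive.
Required activator DulN is absent, so *qilE* is not transcribed.
So QilE is not produced.
No repressor is bound and PexN is active, so *elnZ* is transcribed.
→ *elnZ* is ON.
cAMP is absent, so KepF is inactive.
Zn²⁺ is absent, so DulF is inactive.
Required activator KepF is absent, so *jovP* is not transcribed.
→ *jovP* is OFF.
Glyoxylate is present, so VelB is inactive.
With no repressor bound, *lutY* is transcribed.
So LutY is produced and active.
Ni²⁺ is absent, so MibA is inactive.
Malonate is absent, so PexM is active.
With repressor PexM bound, *kosU* is not transcribed.
So KosU is not produced.
With repressor LutY bound, *temR* is not transcribed.
→ *temR* is OFF.
1 of the 3 genes is transcribed.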